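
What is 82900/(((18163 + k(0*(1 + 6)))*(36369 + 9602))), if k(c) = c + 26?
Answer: 82900/836166519 ≈ 9.9143e-5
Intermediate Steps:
k(c) = 26 + c
82900/(((18163 + k(0*(1 + 6)))*(36369 + 9602))) = 82900/(((18163 + (26 + 0*(1 + 6)))*(36369 + 9602))) = 82900/(((18163 + (26 + 0*7))*45971)) = 82900/(((18163 + (26 + 0))*45971)) = 82900/(((18163 + 26)*45971)) = 82900/((18189*45971)) = 82900/836166519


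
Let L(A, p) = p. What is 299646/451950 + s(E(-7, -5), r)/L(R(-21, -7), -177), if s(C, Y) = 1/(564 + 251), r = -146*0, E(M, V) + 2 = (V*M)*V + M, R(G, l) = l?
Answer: 1440832726/2173201575 ≈ 0.66300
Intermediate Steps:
E(M, V) = -2 + M + M*V**2 (E(M, V) = -2 + ((V*M)*V + M) = -2 + ((M*V)*V + M) = -2 + (M*V**2 + M) = -2 + (M + M*V**2) = -2 + M + M*V**2)
r = 0
s(C, Y) = 1/815
299646/451950 + s(E(-7, -5), r)/L(R(-21, -7), -177) = 299646/451950 + (1/815)/(-177) = 299646*(1/451950) + (1/815)*(-1/177) = 49941/75325 - 1/144255 = 1440832726/2173201575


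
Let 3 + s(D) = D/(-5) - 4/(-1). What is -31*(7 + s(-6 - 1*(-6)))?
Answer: -248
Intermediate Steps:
s(D) = 1 - D/5 (s(D) = -3 + (D/(-5) - 4/(-1)) = -3 + (D*(-⅕) - 4*(-1)) = -3 + (-D/5 + 4) = -3 + (4 - D/5) = 1 - D/5)
-31*(7 + s(-6 - 1*(-6))) = -31*(7 + (1 - (-6 - 1*(-6))/5)) = -31*(7 + (1 - (-6 + 6)/5)) = -31*(7 + (1 - ⅕*0)) = -31*(7 + (1 + 0)) = -31*(7 + 1) = -31*8 = -248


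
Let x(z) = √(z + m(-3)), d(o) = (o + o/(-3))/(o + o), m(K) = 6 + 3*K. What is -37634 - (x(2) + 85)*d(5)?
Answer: -112987/3 - I/3 ≈ -37662.0 - 0.33333*I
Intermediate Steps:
d(o) = ⅓ (d(o) = (o + o*(-⅓))/((2*o)) = (o - o/3)*(1/(2*o)) = (2*o/3)*(1/(2*o)) = ⅓)
x(z) = √(-3 + z) (x(z) = √(z + (6 + 3*(-3))) = √(z + (6 - 9)) = √(z - 3) = √(-3 + z))
-37634 - (x(2) + 85)*d(5) = -37634 - (√(-3 + 2) + 85)/3 = -37634 - (√(-1) + 85)/3 = -37634 - (I + 85)/3 = -37634 - (85 + I)/3 = -37634 - (85/3 + I/3) = -37634 + (-85/3 - I/3) = -112987/3 - I/3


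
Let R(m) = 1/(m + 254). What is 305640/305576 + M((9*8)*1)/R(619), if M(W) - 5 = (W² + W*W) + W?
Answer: 348298809750/38197 ≈ 9.1185e+6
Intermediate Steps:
R(m) = 1/(254 + m)
M(W) = 5 + W + 2*W² (M(W) = 5 + ((W² + W*W) + W) = 5 + ((W² + W²) + W) = 5 + (2*W² + W) = 5 + (W + 2*W²) = 5 + W + 2*W²)
305640/305576 + M((9*8)*1)/R(619) = 305640/305576 + (5 + (9*8)*1 + 2*((9*8)*1)²)/(1/(254 + 619)) = 305640*(1/305576) + (5 + 72*1 + 2*(72*1)²)/(1/873) = 38205/38197 + (5 + 72 + 2*72²)/(1/873) = 38205/38197 + (5 + 72 + 2*5184)*873 = 38205/38197 + (5 + 72 + 10368)*873 = 38205/38197 + 10445*873 = 38205/38197 + 9118485 = 348298809750/38197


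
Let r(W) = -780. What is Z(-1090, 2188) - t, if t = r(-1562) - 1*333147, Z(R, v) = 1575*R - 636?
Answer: -1383459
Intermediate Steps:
Z(R, v) = -636 + 1575*R
t = -333927 (t = -780 - 1*333147 = -780 - 333147 = -333927)
Z(-1090, 2188) - t = (-636 + 1575*(-1090)) - 1*(-333927) = (-636 - 1716750) + 333927 = -1717386 + 333927 = -1383459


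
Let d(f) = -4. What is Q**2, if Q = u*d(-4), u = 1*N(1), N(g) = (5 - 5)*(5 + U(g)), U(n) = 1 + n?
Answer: 0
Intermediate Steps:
N(g) = 0 (N(g) = (5 - 5)*(5 + (1 + g)) = 0*(6 + g) = 0)
u = 0 (u = 1*0 = 0)
Q = 0 (Q = 0*(-4) = 0)
Q**2 = 0**2 = 0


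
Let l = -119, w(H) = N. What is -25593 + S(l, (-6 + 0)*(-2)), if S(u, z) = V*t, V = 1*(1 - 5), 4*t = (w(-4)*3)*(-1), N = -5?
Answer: -25608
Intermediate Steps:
w(H) = -5
t = 15/4 (t = (-5*3*(-1))/4 = (-15*(-1))/4 = (1/4)*15 = 15/4 ≈ 3.7500)
V = -4 (V = 1*(-4) = -4)
S(u, z) = -15 (S(u, z) = -4*15/4 = -15)
-25593 + S(l, (-6 + 0)*(-2)) = -25593 - 15 = -25608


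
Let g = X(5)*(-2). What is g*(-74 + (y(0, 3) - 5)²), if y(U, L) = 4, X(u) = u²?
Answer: 3650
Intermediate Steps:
g = -50 (g = 5²*(-2) = 25*(-2) = -50)
g*(-74 + (y(0, 3) - 5)²) = -50*(-74 + (4 - 5)²) = -50*(-74 + (-1)²) = -50*(-74 + 1) = -50*(-73) = 3650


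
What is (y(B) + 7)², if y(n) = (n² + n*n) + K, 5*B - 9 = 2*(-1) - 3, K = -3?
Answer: 17424/625 ≈ 27.878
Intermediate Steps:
B = ⅘ (B = 9/5 + (2*(-1) - 3)/5 = 9/5 + (-2 - 3)/5 = 9/5 + (⅕)*(-5) = 9/5 - 1 = ⅘ ≈ 0.80000)
y(n) = -3 + 2*n² (y(n) = (n² + n*n) - 3 = (n² + n²) - 3 = 2*n² - 3 = -3 + 2*n²)
(y(B) + 7)² = ((-3 + 2*(⅘)²) + 7)² = ((-3 + 2*(16/25)) + 7)² = ((-3 + 32/25) + 7)² = (-43/25 + 7)² = (132/25)² = 17424/625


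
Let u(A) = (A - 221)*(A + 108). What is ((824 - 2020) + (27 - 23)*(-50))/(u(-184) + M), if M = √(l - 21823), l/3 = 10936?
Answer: -8593776/189479483 + 18148*√65/947397415 ≈ -0.045200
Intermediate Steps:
l = 32808 (l = 3*10936 = 32808)
u(A) = (-221 + A)*(108 + A)
M = 13*√65 (M = √(32808 - 21823) = √10985 = 13*√65 ≈ 104.81)
((824 - 2020) + (27 - 23)*(-50))/(u(-184) + M) = ((824 - 2020) + (27 - 23)*(-50))/((-23868 + (-184)² - 113*(-184)) + 13*√65) = (-1196 + 4*(-50))/((-23868 + 33856 + 20792) + 13*√65) = (-1196 - 200)/(30780 + 13*√65) = -1396/(30780 + 13*√65)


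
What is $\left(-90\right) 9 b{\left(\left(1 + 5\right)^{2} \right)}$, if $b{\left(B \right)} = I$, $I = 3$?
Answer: $-2430$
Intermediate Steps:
$b{\left(B \right)} = 3$
$\left(-90\right) 9 b{\left(\left(1 + 5\right)^{2} \right)} = \left(-90\right) 9 \cdot 3 = \left(-810\right) 3 = -2430$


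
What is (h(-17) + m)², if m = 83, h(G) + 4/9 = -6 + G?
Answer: 287296/81 ≈ 3546.9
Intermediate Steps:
h(G) = -58/9 + G (h(G) = -4/9 + (-6 + G) = -58/9 + G)
(h(-17) + m)² = ((-58/9 - 17) + 83)² = (-211/9 + 83)² = (536/9)² = 287296/81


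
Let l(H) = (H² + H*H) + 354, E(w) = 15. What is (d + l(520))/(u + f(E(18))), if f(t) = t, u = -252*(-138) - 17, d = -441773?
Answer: 99381/34774 ≈ 2.8579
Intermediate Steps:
l(H) = 354 + 2*H² (l(H) = (H² + H²) + 354 = 2*H² + 354 = 354 + 2*H²)
u = 34759 (u = 34776 - 17 = 34759)
(d + l(520))/(u + f(E(18))) = (-441773 + (354 + 2*520²))/(34759 + 15) = (-441773 + (354 + 2*270400))/34774 = (-441773 + (354 + 540800))*(1/34774) = (-441773 + 541154)*(1/34774) = 99381*(1/34774) = 99381/34774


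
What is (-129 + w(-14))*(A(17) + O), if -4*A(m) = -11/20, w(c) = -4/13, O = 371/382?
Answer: -28477821/198640 ≈ -143.36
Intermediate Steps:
O = 371/382 (O = 371*(1/382) = 371/382 ≈ 0.97120)
w(c) = -4/13 (w(c) = -4*1/13 = -4/13)
A(m) = 11/80 (A(m) = -(-11)/(4*20) = -¼*(-11/20) = 11/80)
(-129 + w(-14))*(A(17) + O) = (-129 - 4/13)*(11/80 + 371/382) = -1681/13*16941/15280 = -28477821/198640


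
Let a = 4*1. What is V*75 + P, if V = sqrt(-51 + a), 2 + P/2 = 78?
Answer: 152 + 75*I*sqrt(47) ≈ 152.0 + 514.17*I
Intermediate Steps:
P = 152 (P = -4 + 2*78 = -4 + 156 = 152)
a = 4
V = I*sqrt(47) (V = sqrt(-51 + 4) = sqrt(-47) = I*sqrt(47) ≈ 6.8557*I)
V*75 + P = (I*sqrt(47))*75 + 152 = 75*I*sqrt(47) + 152 = 152 + 75*I*sqrt(47)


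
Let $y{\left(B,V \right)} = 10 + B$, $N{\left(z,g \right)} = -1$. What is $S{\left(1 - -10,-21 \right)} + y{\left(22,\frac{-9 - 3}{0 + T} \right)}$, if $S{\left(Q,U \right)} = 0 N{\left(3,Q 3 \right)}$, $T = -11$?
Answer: $32$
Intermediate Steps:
$S{\left(Q,U \right)} = 0$ ($S{\left(Q,U \right)} = 0 \left(-1\right) = 0$)
$S{\left(1 - -10,-21 \right)} + y{\left(22,\frac{-9 - 3}{0 + T} \right)} = 0 + \left(10 + 22\right) = 0 + 32 = 32$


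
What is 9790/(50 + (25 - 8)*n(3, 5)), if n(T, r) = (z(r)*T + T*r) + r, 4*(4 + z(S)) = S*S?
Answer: 39160/2019 ≈ 19.396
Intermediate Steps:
z(S) = -4 + S²/4 (z(S) = -4 + (S*S)/4 = -4 + S²/4)
n(T, r) = r + T*r + T*(-4 + r²/4) (n(T, r) = ((-4 + r²/4)*T + T*r) + r = (T*(-4 + r²/4) + T*r) + r = (T*r + T*(-4 + r²/4)) + r = r + T*r + T*(-4 + r²/4))
9790/(50 + (25 - 8)*n(3, 5)) = 9790/(50 + (25 - 8)*(5 + 3*5 + (¼)*3*(-16 + 5²))) = 9790/(50 + 17*(5 + 15 + (¼)*3*(-16 + 25))) = 9790/(50 + 17*(5 + 15 + (¼)*3*9)) = 9790/(50 + 17*(5 + 15 + 27/4)) = 9790/(50 + 17*(107/4)) = 9790/(50 + 1819/4) = 9790/(2019/4) = 9790*(4/2019) = 39160/2019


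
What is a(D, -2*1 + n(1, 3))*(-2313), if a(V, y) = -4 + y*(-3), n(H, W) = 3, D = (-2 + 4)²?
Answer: 16191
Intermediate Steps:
D = 4 (D = 2² = 4)
a(V, y) = -4 - 3*y
a(D, -2*1 + n(1, 3))*(-2313) = (-4 - 3*(-2*1 + 3))*(-2313) = (-4 - 3*(-2 + 3))*(-2313) = (-4 - 3*1)*(-2313) = (-4 - 3)*(-2313) = -7*(-2313) = 16191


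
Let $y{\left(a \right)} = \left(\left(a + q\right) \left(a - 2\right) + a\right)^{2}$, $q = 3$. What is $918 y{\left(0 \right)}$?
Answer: $33048$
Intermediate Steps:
$y{\left(a \right)} = \left(a + \left(-2 + a\right) \left(3 + a\right)\right)^{2}$ ($y{\left(a \right)} = \left(\left(a + 3\right) \left(a - 2\right) + a\right)^{2} = \left(\left(3 + a\right) \left(-2 + a\right) + a\right)^{2} = \left(\left(-2 + a\right) \left(3 + a\right) + a\right)^{2} = \left(a + \left(-2 + a\right) \left(3 + a\right)\right)^{2}$)
$918 y{\left(0 \right)} = 918 \left(-6 + 0^{2} + 2 \cdot 0\right)^{2} = 918 \left(-6 + 0 + 0\right)^{2} = 918 \left(-6\right)^{2} = 918 \cdot 36 = 33048$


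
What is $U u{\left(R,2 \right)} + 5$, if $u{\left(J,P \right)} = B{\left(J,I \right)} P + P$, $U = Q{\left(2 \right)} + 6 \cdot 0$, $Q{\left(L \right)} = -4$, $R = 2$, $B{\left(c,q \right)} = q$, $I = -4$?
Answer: $29$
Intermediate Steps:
$U = -4$ ($U = -4 + 6 \cdot 0 = -4 + 0 = -4$)
$u{\left(J,P \right)} = - 3 P$ ($u{\left(J,P \right)} = - 4 P + P = - 3 P$)
$U u{\left(R,2 \right)} + 5 = - 4 \left(\left(-3\right) 2\right) + 5 = \left(-4\right) \left(-6\right) + 5 = 24 + 5 = 29$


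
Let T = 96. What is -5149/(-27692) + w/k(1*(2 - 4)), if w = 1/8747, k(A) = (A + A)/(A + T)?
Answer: 44387541/242221924 ≈ 0.18325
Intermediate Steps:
k(A) = 2*A/(96 + A) (k(A) = (A + A)/(A + 96) = (2*A)/(96 + A) = 2*A/(96 + A))
w = 1/8747 ≈ 0.00011432
-5149/(-27692) + w/k(1*(2 - 4)) = -5149/(-27692) + 1/(8747*((2*(1*(2 - 4))/(96 + 1*(2 - 4))))) = -5149*(-1/27692) + 1/(8747*((2*(1*(-2))/(96 + 1*(-2))))) = 5149/27692 + 1/(8747*((2*(-2)/(96 - 2)))) = 5149/27692 + 1/(8747*((2*(-2)/94))) = 5149/27692 + 1/(8747*((2*(-2)*(1/94)))) = 5149/27692 + 1/(8747*(-2/47)) = 5149/27692 + (1/8747)*(-47/2) = 5149/27692 - 47/17494 = 44387541/242221924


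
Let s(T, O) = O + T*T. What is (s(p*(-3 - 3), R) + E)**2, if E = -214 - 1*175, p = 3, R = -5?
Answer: 4900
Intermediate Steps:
E = -389 (E = -214 - 175 = -389)
s(T, O) = O + T**2
(s(p*(-3 - 3), R) + E)**2 = ((-5 + (3*(-3 - 3))**2) - 389)**2 = ((-5 + (3*(-6))**2) - 389)**2 = ((-5 + (-18)**2) - 389)**2 = ((-5 + 324) - 389)**2 = (319 - 389)**2 = (-70)**2 = 4900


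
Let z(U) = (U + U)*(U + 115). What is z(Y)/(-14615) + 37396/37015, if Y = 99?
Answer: -204371408/108194845 ≈ -1.8889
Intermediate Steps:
z(U) = 2*U*(115 + U) (z(U) = (2*U)*(115 + U) = 2*U*(115 + U))
z(Y)/(-14615) + 37396/37015 = (2*99*(115 + 99))/(-14615) + 37396/37015 = (2*99*214)*(-1/14615) + 37396*(1/37015) = 42372*(-1/14615) + 37396/37015 = -42372/14615 + 37396/37015 = -204371408/108194845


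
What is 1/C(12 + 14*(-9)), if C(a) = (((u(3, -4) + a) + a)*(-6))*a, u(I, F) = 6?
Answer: -1/151848 ≈ -6.5855e-6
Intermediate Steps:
C(a) = a*(-36 - 12*a) (C(a) = (((6 + a) + a)*(-6))*a = ((6 + 2*a)*(-6))*a = (-36 - 12*a)*a = a*(-36 - 12*a))
1/C(12 + 14*(-9)) = 1/(-12*(12 + 14*(-9))*(3 + (12 + 14*(-9)))) = 1/(-12*(12 - 126)*(3 + (12 - 126))) = 1/(-12*(-114)*(3 - 114)) = 1/(-12*(-114)*(-111)) = 1/(-151848) = -1/151848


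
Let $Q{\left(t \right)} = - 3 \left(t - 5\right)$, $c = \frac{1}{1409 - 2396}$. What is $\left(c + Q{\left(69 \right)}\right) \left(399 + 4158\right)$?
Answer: $- \frac{41122585}{47} \approx -8.7495 \cdot 10^{5}$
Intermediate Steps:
$c = - \frac{1}{987}$ ($c = \frac{1}{-987} = - \frac{1}{987} \approx -0.0010132$)
$Q{\left(t \right)} = 15 - 3 t$ ($Q{\left(t \right)} = - 3 \left(-5 + t\right) = 15 - 3 t$)
$\left(c + Q{\left(69 \right)}\right) \left(399 + 4158\right) = \left(- \frac{1}{987} + \left(15 - 207\right)\right) \left(399 + 4158\right) = \left(- \frac{1}{987} + \left(15 - 207\right)\right) 4557 = \left(- \frac{1}{987} - 192\right) 4557 = \left(- \frac{189505}{987}\right) 4557 = - \frac{41122585}{47}$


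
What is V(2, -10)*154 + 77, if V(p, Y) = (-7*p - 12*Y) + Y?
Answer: 14861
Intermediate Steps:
V(p, Y) = -11*Y - 7*p (V(p, Y) = (-12*Y - 7*p) + Y = -11*Y - 7*p)
V(2, -10)*154 + 77 = (-11*(-10) - 7*2)*154 + 77 = (110 - 14)*154 + 77 = 96*154 + 77 = 14784 + 77 = 14861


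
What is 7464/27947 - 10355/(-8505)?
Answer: 70574501/47537847 ≈ 1.4846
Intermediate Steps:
7464/27947 - 10355/(-8505) = 7464*(1/27947) - 10355*(-1/8505) = 7464/27947 + 2071/1701 = 70574501/47537847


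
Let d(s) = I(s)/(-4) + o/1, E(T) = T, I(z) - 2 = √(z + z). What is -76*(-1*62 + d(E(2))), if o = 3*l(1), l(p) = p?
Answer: 4560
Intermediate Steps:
I(z) = 2 + √2*√z (I(z) = 2 + √(z + z) = 2 + √(2*z) = 2 + √2*√z)
o = 3 (o = 3*1 = 3)
d(s) = 5/2 - √2*√s/4 (d(s) = (2 + √2*√s)/(-4) + 3/1 = (2 + √2*√s)*(-¼) + 3*1 = (-½ - √2*√s/4) + 3 = 5/2 - √2*√s/4)
-76*(-1*62 + d(E(2))) = -76*(-1*62 + (5/2 - √2*√2/4)) = -76*(-62 + (5/2 - ½)) = -76*(-62 + 2) = -76*(-60) = 4560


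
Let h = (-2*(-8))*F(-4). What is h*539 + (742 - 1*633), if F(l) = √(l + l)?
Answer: 109 + 17248*I*√2 ≈ 109.0 + 24392.0*I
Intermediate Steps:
F(l) = √2*√l (F(l) = √(2*l) = √2*√l)
h = 32*I*√2 (h = (-2*(-8))*(√2*√(-4)) = 16*(√2*(2*I)) = 16*(2*I*√2) = 32*I*√2 ≈ 45.255*I)
h*539 + (742 - 1*633) = (32*I*√2)*539 + (742 - 1*633) = 17248*I*√2 + (742 - 633) = 17248*I*√2 + 109 = 109 + 17248*I*√2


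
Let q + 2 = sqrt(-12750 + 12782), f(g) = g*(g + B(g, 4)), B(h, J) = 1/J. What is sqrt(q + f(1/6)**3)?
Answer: sqrt(-1492742 + 2985984*sqrt(2))/864 ≈ 1.9124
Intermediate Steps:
f(g) = g*(1/4 + g) (f(g) = g*(g + 1/4) = g*(1/4 + g))
q = -2 + 4*sqrt(2) (q = -2 + sqrt(-12750 + 12782) = -2 + sqrt(32) = -2 + 4*sqrt(2) ≈ 3.6569)
sqrt(q + f(1/6)**3) = sqrt((-2 + 4*sqrt(2)) + ((1/6)*(1/4 + 1/6))**3) = sqrt((-2 + 4*sqrt(2)) + ((1*(1/6))*(1/4 + 1*(1/6)))**3) = sqrt((-2 + 4*sqrt(2)) + ((1/4 + 1/6)/6)**3) = sqrt((-2 + 4*sqrt(2)) + ((1/6)*(5/12))**3) = sqrt((-2 + 4*sqrt(2)) + (5/72)**3) = sqrt((-2 + 4*sqrt(2)) + 125/373248) = sqrt(-746371/373248 + 4*sqrt(2))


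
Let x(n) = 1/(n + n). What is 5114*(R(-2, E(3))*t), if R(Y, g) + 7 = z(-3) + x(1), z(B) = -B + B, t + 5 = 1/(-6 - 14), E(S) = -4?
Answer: 3357341/20 ≈ 1.6787e+5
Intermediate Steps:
t = -101/20 (t = -5 + 1/(-6 - 14) = -5 + 1/(-20) = -5 - 1/20 = -101/20 ≈ -5.0500)
x(n) = 1/(2*n)
z(B) = 0
R(Y, g) = -13/2 (R(Y, g) = -7 + (0 + (½)/1) = -7 + (0 + (½)*1) = -7 + (0 + ½) = -7 + ½ = -13/2)
5114*(R(-2, E(3))*t) = 5114*(-13/2*(-101/20)) = 5114*(1313/40) = 3357341/20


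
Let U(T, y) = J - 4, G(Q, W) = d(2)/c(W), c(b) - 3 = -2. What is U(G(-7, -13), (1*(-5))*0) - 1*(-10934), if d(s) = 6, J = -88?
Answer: 10842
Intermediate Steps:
c(b) = 1 (c(b) = 3 - 2 = 1)
G(Q, W) = 6 (G(Q, W) = 6/1 = 6*1 = 6)
U(T, y) = -92 (U(T, y) = -88 - 4 = -92)
U(G(-7, -13), (1*(-5))*0) - 1*(-10934) = -92 - 1*(-10934) = -92 + 10934 = 10842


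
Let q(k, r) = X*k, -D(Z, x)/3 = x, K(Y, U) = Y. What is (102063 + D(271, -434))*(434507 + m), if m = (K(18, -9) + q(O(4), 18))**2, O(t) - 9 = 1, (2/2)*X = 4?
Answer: 45260535915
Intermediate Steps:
X = 4
D(Z, x) = -3*x
O(t) = 10 (O(t) = 9 + 1 = 10)
q(k, r) = 4*k
m = 3364 (m = (18 + 4*10)**2 = (18 + 40)**2 = 58**2 = 3364)
(102063 + D(271, -434))*(434507 + m) = (102063 - 3*(-434))*(434507 + 3364) = (102063 + 1302)*437871 = 103365*437871 = 45260535915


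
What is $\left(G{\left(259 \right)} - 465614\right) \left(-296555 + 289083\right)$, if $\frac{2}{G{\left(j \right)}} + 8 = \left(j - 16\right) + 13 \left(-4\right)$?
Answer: $\frac{636669393920}{183} \approx 3.4791 \cdot 10^{9}$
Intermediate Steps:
$G{\left(j \right)} = \frac{2}{-76 + j}$ ($G{\left(j \right)} = \frac{2}{-8 + \left(\left(j - 16\right) + 13 \left(-4\right)\right)} = \frac{2}{-8 + \left(\left(-16 + j\right) - 52\right)} = \frac{2}{-8 + \left(-68 + j\right)} = \frac{2}{-76 + j}$)
$\left(G{\left(259 \right)} - 465614\right) \left(-296555 + 289083\right) = \left(\frac{2}{-76 + 259} - 465614\right) \left(-296555 + 289083\right) = \left(\frac{2}{183} - 465614\right) \left(-7472\right) = \left(- \frac{85207360}{183}\right) \left(-7472\right) = \frac{636669393920}{183}$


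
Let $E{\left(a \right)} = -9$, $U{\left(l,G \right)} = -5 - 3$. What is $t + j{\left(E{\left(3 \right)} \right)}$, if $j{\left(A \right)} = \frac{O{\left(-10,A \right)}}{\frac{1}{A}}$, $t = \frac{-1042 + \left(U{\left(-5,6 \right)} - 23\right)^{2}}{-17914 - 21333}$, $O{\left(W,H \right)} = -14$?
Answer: $\frac{4945203}{39247} \approx 126.0$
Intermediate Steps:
$U{\left(l,G \right)} = -8$
$t = \frac{81}{39247}$ ($t = \frac{-1042 + \left(-8 - 23\right)^{2}}{-17914 - 21333} = \frac{-1042 + \left(-31\right)^{2}}{-39247} = \left(-1042 + 961\right) \left(- \frac{1}{39247}\right) = \left(-81\right) \left(- \frac{1}{39247}\right) = \frac{81}{39247} \approx 0.0020639$)
$j{\left(A \right)} = - 14 A$ ($j{\left(A \right)} = - \frac{14}{\frac{1}{A}} = - 14 A$)
$t + j{\left(E{\left(3 \right)} \right)} = \frac{81}{39247} - -126 = \frac{81}{39247} + 126 = \frac{4945203}{39247}$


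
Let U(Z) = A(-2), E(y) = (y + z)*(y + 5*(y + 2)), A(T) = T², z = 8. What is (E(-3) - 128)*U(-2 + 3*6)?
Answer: -672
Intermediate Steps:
E(y) = (8 + y)*(10 + 6*y) (E(y) = (y + 8)*(y + 5*(y + 2)) = (8 + y)*(y + 5*(2 + y)) = (8 + y)*(y + (10 + 5*y)) = (8 + y)*(10 + 6*y))
U(Z) = 4 (U(Z) = (-2)² = 4)
(E(-3) - 128)*U(-2 + 3*6) = ((80 + 6*(-3)² + 58*(-3)) - 128)*4 = ((80 + 6*9 - 174) - 128)*4 = ((80 + 54 - 174) - 128)*4 = (-40 - 128)*4 = -168*4 = -672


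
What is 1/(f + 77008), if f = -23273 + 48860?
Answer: 1/102595 ≈ 9.7471e-6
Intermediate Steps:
f = 25587
1/(f + 77008) = 1/(25587 + 77008) = 1/102595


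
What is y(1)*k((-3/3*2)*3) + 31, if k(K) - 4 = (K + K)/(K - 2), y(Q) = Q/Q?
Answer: 73/2 ≈ 36.500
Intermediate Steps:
y(Q) = 1
k(K) = 4 + 2*K/(-2 + K) (k(K) = 4 + (K + K)/(K - 2) = 4 + (2*K)/(-2 + K) = 4 + 2*K/(-2 + K))
y(1)*k((-3/3*2)*3) + 31 = 1*(2*(-4 + 3*((-3/3*2)*3))/(-2 + (-3/3*2)*3)) + 31 = 1*(2*(-4 + 3*((-3*1/3*2)*3))/(-2 + (-3*1/3*2)*3)) + 31 = 1*(2*(-4 + 3*(-1*2*3))/(-2 - 1*2*3)) + 31 = 1*(2*(-4 + 3*(-2*3))/(-2 - 2*3)) + 31 = 1*(2*(-4 + 3*(-6))/(-2 - 6)) + 31 = 1*(2*(-4 - 18)/(-8)) + 31 = 1*(2*(-1/8)*(-22)) + 31 = 1*(11/2) + 31 = 11/2 + 31 = 73/2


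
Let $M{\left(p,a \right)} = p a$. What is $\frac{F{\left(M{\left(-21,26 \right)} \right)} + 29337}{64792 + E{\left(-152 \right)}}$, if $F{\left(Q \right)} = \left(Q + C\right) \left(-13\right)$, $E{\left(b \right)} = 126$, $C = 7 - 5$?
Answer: $\frac{36409}{64918} \approx 0.56085$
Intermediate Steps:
$M{\left(p,a \right)} = a p$
$C = 2$
$F{\left(Q \right)} = -26 - 13 Q$ ($F{\left(Q \right)} = \left(Q + 2\right) \left(-13\right) = \left(2 + Q\right) \left(-13\right) = -26 - 13 Q$)
$\frac{F{\left(M{\left(-21,26 \right)} \right)} + 29337}{64792 + E{\left(-152 \right)}} = \frac{\left(-26 - 13 \cdot 26 \left(-21\right)\right) + 29337}{64792 + 126} = \frac{\left(-26 - -7098\right) + 29337}{64918} = \left(\left(-26 + 7098\right) + 29337\right) \frac{1}{64918} = \left(7072 + 29337\right) \frac{1}{64918} = 36409 \cdot \frac{1}{64918} = \frac{36409}{64918}$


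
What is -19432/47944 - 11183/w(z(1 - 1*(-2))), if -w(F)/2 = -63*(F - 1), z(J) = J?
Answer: -67631827/1510236 ≈ -44.782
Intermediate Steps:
w(F) = -126 + 126*F (w(F) = -(-126)*(F - 1) = -(-126)*(-1 + F) = -2*(63 - 63*F) = -126 + 126*F)
-19432/47944 - 11183/w(z(1 - 1*(-2))) = -19432/47944 - 11183/(-126 + 126*(1 - 1*(-2))) = -19432*1/47944 - 11183/(-126 + 126*(1 + 2)) = -2429/5993 - 11183/(-126 + 126*3) = -2429/5993 - 11183/(-126 + 378) = -2429/5993 - 11183/252 = -67631827/1510236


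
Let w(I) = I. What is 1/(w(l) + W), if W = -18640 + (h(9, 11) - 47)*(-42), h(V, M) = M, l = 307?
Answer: -1/16821 ≈ -5.9450e-5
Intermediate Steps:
W = -17128 (W = -18640 + (11 - 47)*(-42) = -18640 - 36*(-42) = -18640 + 1512 = -17128)
1/(w(l) + W) = 1/(307 - 17128) = 1/(-16821) = -1/16821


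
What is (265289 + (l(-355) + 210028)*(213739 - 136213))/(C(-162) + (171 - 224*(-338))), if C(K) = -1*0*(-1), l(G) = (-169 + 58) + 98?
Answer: 16281888179/75883 ≈ 2.1457e+5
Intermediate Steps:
l(G) = -13 (l(G) = -111 + 98 = -13)
C(K) = 0 (C(K) = 0*(-1) = 0)
(265289 + (l(-355) + 210028)*(213739 - 136213))/(C(-162) + (171 - 224*(-338))) = (265289 + (-13 + 210028)*(213739 - 136213))/(0 + (171 - 224*(-338))) = (265289 + 210015*77526)/(0 + (171 + 75712)) = (265289 + 16281622890)/(0 + 75883) = 16281888179/75883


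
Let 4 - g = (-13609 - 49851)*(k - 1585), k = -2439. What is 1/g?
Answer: -1/255363036 ≈ -3.9160e-9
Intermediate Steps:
g = -255363036 (g = 4 - (-13609 - 49851)*(-2439 - 1585) = 4 - (-63460)*(-4024) = 4 - 1*255363040 = 4 - 255363040 = -255363036)
1/g = 1/(-255363036) = -1/255363036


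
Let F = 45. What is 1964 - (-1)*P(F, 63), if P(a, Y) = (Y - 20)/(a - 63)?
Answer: 35309/18 ≈ 1961.6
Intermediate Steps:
P(a, Y) = (-20 + Y)/(-63 + a)
1964 - (-1)*P(F, 63) = 1964 - (-1)*(-20 + 63)/(-63 + 45) = 1964 - (-1)*43/(-18) = 1964 - (-1)*(-1/18*43) = 1964 - (-1)*(-43)/18 = 1964 - 1*43/18 = 1964 - 43/18 = 35309/18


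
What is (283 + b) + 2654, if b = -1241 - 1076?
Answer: 620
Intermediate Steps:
b = -2317
(283 + b) + 2654 = (283 - 2317) + 2654 = -2034 + 2654 = 620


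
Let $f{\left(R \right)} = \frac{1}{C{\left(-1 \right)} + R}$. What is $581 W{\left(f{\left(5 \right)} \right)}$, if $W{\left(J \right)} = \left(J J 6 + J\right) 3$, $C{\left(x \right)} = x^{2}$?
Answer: $581$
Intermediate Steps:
$f{\left(R \right)} = \frac{1}{1 + R}$ ($f{\left(R \right)} = \frac{1}{\left(-1\right)^{2} + R} = \frac{1}{1 + R}$)
$W{\left(J \right)} = 3 J + 18 J^{2}$ ($W{\left(J \right)} = \left(J^{2} \cdot 6 + J\right) 3 = \left(6 J^{2} + J\right) 3 = \left(J + 6 J^{2}\right) 3 = 3 J + 18 J^{2}$)
$581 W{\left(f{\left(5 \right)} \right)} = 581 \frac{3 \left(1 + \frac{6}{1 + 5}\right)}{1 + 5} = 581 \frac{3 \left(1 + \frac{6}{6}\right)}{6} = 581 \cdot 3 \cdot \frac{1}{6} \left(1 + 6 \cdot \frac{1}{6}\right) = 581 \cdot 3 \cdot \frac{1}{6} \left(1 + 1\right) = 581 \cdot 3 \cdot \frac{1}{6} \cdot 2 = 581 \cdot 1 = 581$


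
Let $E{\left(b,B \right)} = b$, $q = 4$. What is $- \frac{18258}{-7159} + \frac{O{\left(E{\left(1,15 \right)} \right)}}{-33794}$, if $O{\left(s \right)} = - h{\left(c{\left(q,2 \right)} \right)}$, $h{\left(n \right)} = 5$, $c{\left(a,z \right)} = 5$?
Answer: $\frac{617046647}{241931246} \approx 2.5505$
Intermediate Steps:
$O{\left(s \right)} = -5$ ($O{\left(s \right)} = \left(-1\right) 5 = -5$)
$- \frac{18258}{-7159} + \frac{O{\left(E{\left(1,15 \right)} \right)}}{-33794} = - \frac{18258}{-7159} - \frac{5}{-33794} = \left(-18258\right) \left(- \frac{1}{7159}\right) - - \frac{5}{33794} = \frac{18258}{7159} + \frac{5}{33794} = \frac{617046647}{241931246}$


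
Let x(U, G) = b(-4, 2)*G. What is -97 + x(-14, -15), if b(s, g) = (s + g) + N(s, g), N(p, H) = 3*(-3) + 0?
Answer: 68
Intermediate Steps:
N(p, H) = -9 (N(p, H) = -9 + 0 = -9)
b(s, g) = -9 + g + s (b(s, g) = (s + g) - 9 = (g + s) - 9 = -9 + g + s)
x(U, G) = -11*G (x(U, G) = (-9 + 2 - 4)*G = -11*G)
-97 + x(-14, -15) = -97 - 11*(-15) = -97 + 165 = 68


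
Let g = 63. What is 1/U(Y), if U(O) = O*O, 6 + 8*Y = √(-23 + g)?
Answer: 16/(3 - √10)² ≈ 607.58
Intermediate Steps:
Y = -¾ + √10/4 (Y = -¾ + √(-23 + 63)/8 = -¾ + √40/8 = -¾ + (2*√10)/8 = -¾ + √10/4 ≈ 0.040569)
U(O) = O²
1/U(Y) = 1/((-¾ + √10/4)²) = (-¾ + √10/4)⁻²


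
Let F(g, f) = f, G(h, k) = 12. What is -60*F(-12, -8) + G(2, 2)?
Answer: 492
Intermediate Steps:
-60*F(-12, -8) + G(2, 2) = -60*(-8) + 12 = 480 + 12 = 492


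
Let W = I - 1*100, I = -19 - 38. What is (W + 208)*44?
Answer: 2244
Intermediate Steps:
I = -57
W = -157 (W = -57 - 1*100 = -57 - 100 = -157)
(W + 208)*44 = (-157 + 208)*44 = 51*44 = 2244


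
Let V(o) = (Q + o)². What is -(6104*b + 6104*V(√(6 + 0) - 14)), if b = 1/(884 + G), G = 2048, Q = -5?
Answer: -1642044670/733 + 231952*√6 ≈ -1.6720e+6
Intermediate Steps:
V(o) = (-5 + o)²
b = 1/2932 (b = 1/(884 + 2048) = 1/2932 ≈ 0.00034106)
-(6104*b + 6104*V(√(6 + 0) - 14)) = -(1526/733 + 6104*(-5 + (√(6 + 0) - 14))²) = -(1526/733 + 6104*(-5 + (√6 - 14))²) = -(1526/733 + 6104*(-5 + (-14 + √6))²) = -(1526/733 + 6104*(-19 + √6)²) = -6104*(1/2932 + (-19 + √6)²) = -1526/733 - 6104*(-19 + √6)²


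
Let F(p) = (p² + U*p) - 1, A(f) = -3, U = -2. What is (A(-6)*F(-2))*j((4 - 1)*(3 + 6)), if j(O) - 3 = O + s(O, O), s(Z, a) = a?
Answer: -1197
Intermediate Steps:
j(O) = 3 + 2*O (j(O) = 3 + (O + O) = 3 + 2*O)
F(p) = -1 + p² - 2*p (F(p) = (p² - 2*p) - 1 = -1 + p² - 2*p)
(A(-6)*F(-2))*j((4 - 1)*(3 + 6)) = (-3*(-1 + (-2)² - 2*(-2)))*(3 + 2*((4 - 1)*(3 + 6))) = (-3*(-1 + 4 + 4))*(3 + 2*(3*9)) = (-3*7)*(3 + 2*27) = -21*(3 + 54) = -21*57 = -1197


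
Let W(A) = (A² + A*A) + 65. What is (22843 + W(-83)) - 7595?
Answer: 29091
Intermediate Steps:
W(A) = 65 + 2*A² (W(A) = (A² + A²) + 65 = 2*A² + 65 = 65 + 2*A²)
(22843 + W(-83)) - 7595 = (22843 + (65 + 2*(-83)²)) - 7595 = (22843 + (65 + 2*6889)) - 7595 = (22843 + (65 + 13778)) - 7595 = (22843 + 13843) - 7595 = 36686 - 7595 = 29091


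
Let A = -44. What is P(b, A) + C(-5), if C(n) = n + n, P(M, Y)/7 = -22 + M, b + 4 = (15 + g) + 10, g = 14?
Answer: 81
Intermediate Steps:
b = 35 (b = -4 + ((15 + 14) + 10) = -4 + (29 + 10) = -4 + 39 = 35)
P(M, Y) = -154 + 7*M (P(M, Y) = 7*(-22 + M) = -154 + 7*M)
C(n) = 2*n
P(b, A) + C(-5) = (-154 + 7*35) + 2*(-5) = (-154 + 245) - 10 = 91 - 10 = 81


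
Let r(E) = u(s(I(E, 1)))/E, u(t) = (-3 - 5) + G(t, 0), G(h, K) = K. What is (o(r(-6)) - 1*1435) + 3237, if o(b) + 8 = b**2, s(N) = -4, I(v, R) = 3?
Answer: 16162/9 ≈ 1795.8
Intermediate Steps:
u(t) = -8 (u(t) = (-3 - 5) + 0 = -8 + 0 = -8)
r(E) = -8/E
o(b) = -8 + b**2
(o(r(-6)) - 1*1435) + 3237 = ((-8 + (-8/(-6))**2) - 1*1435) + 3237 = ((-8 + (-8*(-1/6))**2) - 1435) + 3237 = ((-8 + (4/3)**2) - 1435) + 3237 = ((-8 + 16/9) - 1435) + 3237 = (-56/9 - 1435) + 3237 = -12971/9 + 3237 = 16162/9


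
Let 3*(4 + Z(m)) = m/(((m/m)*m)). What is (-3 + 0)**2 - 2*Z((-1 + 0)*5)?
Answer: 49/3 ≈ 16.333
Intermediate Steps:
Z(m) = -11/3 (Z(m) = -4 + (m/(((m/m)*m)))/3 = -4 + (m/((1*m)))/3 = -4 + (m/m)/3 = -4 + (1/3)*1 = -4 + 1/3 = -11/3)
(-3 + 0)**2 - 2*Z((-1 + 0)*5) = (-3 + 0)**2 - 2*(-11/3) = (-3)**2 + 22/3 = 9 + 22/3 = 49/3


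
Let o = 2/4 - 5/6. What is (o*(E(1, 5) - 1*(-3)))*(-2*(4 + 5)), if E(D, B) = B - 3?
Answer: 30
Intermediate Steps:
o = -⅓ (o = 2*(¼) - 5*⅙ = ½ - ⅚ = -⅓ ≈ -0.33333)
E(D, B) = -3 + B
(o*(E(1, 5) - 1*(-3)))*(-2*(4 + 5)) = (-((-3 + 5) - 1*(-3))/3)*(-2*(4 + 5)) = (-(2 + 3)/3)*(-2*9) = -⅓*5*(-18) = -5/3*(-18) = 30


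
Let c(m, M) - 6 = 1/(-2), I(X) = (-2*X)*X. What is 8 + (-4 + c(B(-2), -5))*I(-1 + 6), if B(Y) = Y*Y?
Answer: -67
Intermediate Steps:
B(Y) = Y²
I(X) = -2*X²
c(m, M) = 11/2 (c(m, M) = 6 + 1/(-2) = 6 - ½ = 11/2)
8 + (-4 + c(B(-2), -5))*I(-1 + 6) = 8 + (-4 + 11/2)*(-2*(-1 + 6)²) = 8 + 3*(-2*5²)/2 = 8 + 3*(-2*25)/2 = 8 + (3/2)*(-50) = 8 - 75 = -67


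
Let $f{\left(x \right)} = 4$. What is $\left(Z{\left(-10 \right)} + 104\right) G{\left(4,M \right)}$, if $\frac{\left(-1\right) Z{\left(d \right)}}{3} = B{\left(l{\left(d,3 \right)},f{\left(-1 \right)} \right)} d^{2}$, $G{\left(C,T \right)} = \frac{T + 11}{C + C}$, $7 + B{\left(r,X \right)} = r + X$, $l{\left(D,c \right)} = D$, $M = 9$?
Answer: $10010$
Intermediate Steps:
$B{\left(r,X \right)} = -7 + X + r$ ($B{\left(r,X \right)} = -7 + \left(r + X\right) = -7 + \left(X + r\right) = -7 + X + r$)
$G{\left(C,T \right)} = \frac{11 + T}{2 C}$
$Z{\left(d \right)} = - 3 d^{2} \left(-3 + d\right)$ ($Z{\left(d \right)} = - 3 \left(-7 + 4 + d\right) d^{2} = - 3 \left(-3 + d\right) d^{2} = - 3 d^{2} \left(-3 + d\right)$)
$\left(Z{\left(-10 \right)} + 104\right) G{\left(4,M \right)} = \left(3 \left(-10\right)^{2} \left(3 - -10\right) + 104\right) \frac{11 + 9}{2 \cdot 4} = \left(3 \cdot 100 \left(3 + 10\right) + 104\right) \frac{1}{2} \cdot \frac{1}{4} \cdot 20 = \left(3 \cdot 100 \cdot 13 + 104\right) \frac{5}{2} = \left(3900 + 104\right) \frac{5}{2} = 4004 \cdot \frac{5}{2} = 10010$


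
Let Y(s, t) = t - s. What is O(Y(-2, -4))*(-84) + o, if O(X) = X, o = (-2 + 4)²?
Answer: 172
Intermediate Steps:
o = 4 (o = 2² = 4)
O(Y(-2, -4))*(-84) + o = (-4 - 1*(-2))*(-84) + 4 = (-4 + 2)*(-84) + 4 = -2*(-84) + 4 = 168 + 4 = 172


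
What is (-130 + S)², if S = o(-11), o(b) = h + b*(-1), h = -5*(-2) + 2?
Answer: 11449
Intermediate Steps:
h = 12 (h = 10 + 2 = 12)
o(b) = 12 - b (o(b) = 12 + b*(-1) = 12 - b)
S = 23 (S = 12 - 1*(-11) = 12 + 11 = 23)
(-130 + S)² = (-130 + 23)² = (-107)² = 11449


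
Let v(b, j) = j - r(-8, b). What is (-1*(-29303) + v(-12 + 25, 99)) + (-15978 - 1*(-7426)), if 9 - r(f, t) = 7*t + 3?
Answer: 20935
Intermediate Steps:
r(f, t) = 6 - 7*t (r(f, t) = 9 - (7*t + 3) = 9 - (3 + 7*t) = 9 + (-3 - 7*t) = 6 - 7*t)
v(b, j) = -6 + j + 7*b (v(b, j) = j - (6 - 7*b) = j + (-6 + 7*b) = -6 + j + 7*b)
(-1*(-29303) + v(-12 + 25, 99)) + (-15978 - 1*(-7426)) = (-1*(-29303) + (-6 + 99 + 7*(-12 + 25))) + (-15978 - 1*(-7426)) = (29303 + (-6 + 99 + 7*13)) + (-15978 + 7426) = (29303 + (-6 + 99 + 91)) - 8552 = (29303 + 184) - 8552 = 29487 - 8552 = 20935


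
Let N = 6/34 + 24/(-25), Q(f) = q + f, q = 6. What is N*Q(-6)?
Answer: 0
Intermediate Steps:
Q(f) = 6 + f
N = -333/425 (N = 6*(1/34) + 24*(-1/25) = 3/17 - 24/25 = -333/425 ≈ -0.78353)
N*Q(-6) = -333*(6 - 6)/425 = -333/425*0 = 0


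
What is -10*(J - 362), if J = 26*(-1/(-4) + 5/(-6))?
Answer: 11315/3 ≈ 3771.7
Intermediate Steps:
J = -91/6 (J = 26*(-1*(-¼) + 5*(-⅙)) = 26*(¼ - ⅚) = 26*(-7/12) = -91/6 ≈ -15.167)
-10*(J - 362) = -10*(-91/6 - 362) = -10*(-2263/6) = 11315/3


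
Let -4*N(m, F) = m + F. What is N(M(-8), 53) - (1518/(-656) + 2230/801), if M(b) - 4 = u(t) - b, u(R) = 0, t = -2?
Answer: -4392811/262728 ≈ -16.720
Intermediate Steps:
M(b) = 4 - b (M(b) = 4 + (0 - b) = 4 - b)
N(m, F) = -F/4 - m/4 (N(m, F) = -(m + F)/4 = -(F + m)/4 = -F/4 - m/4)
N(M(-8), 53) - (1518/(-656) + 2230/801) = (-¼*53 - (4 - 1*(-8))/4) - (1518/(-656) + 2230/801) = (-53/4 - (4 + 8)/4) - (1518*(-1/656) + 2230*(1/801)) = (-53/4 - ¼*12) - (-759/328 + 2230/801) = (-53/4 - 3) - 1*123481/262728 = -65/4 - 123481/262728 = -4392811/262728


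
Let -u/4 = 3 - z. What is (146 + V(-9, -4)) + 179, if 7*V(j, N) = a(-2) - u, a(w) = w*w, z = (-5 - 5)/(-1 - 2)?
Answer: 6833/21 ≈ 325.38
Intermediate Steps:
z = 10/3 (z = -10/(-3) = -10*(-1/3) = 10/3 ≈ 3.3333)
u = 4/3 (u = -4*(3 - 1*10/3) = -4*(3 - 10/3) = -4*(-1/3) = 4/3 ≈ 1.3333)
a(w) = w**2
V(j, N) = 8/21 (V(j, N) = ((-2)**2 - 1*4/3)/7 = (4 - 4/3)/7 = (1/7)*(8/3) = 8/21)
(146 + V(-9, -4)) + 179 = (146 + 8/21) + 179 = 3074/21 + 179 = 6833/21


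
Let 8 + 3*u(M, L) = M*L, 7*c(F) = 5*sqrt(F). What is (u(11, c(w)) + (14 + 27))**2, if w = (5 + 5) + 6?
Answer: 1050625/441 ≈ 2382.4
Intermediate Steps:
w = 16 (w = 10 + 6 = 16)
c(F) = 5*sqrt(F)/7 (c(F) = (5*sqrt(F))/7 = 5*sqrt(F)/7)
u(M, L) = -8/3 + L*M/3 (u(M, L) = -8/3 + (M*L)/3 = -8/3 + (L*M)/3 = -8/3 + L*M/3)
(u(11, c(w)) + (14 + 27))**2 = ((-8/3 + (1/3)*(5*sqrt(16)/7)*11) + (14 + 27))**2 = ((-8/3 + (1/3)*((5/7)*4)*11) + 41)**2 = ((-8/3 + (1/3)*(20/7)*11) + 41)**2 = ((-8/3 + 220/21) + 41)**2 = (164/21 + 41)**2 = (1025/21)**2 = 1050625/441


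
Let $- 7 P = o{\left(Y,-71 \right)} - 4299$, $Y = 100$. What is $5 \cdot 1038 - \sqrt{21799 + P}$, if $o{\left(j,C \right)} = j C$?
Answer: $5190 - \frac{2 \sqrt{286986}}{7} \approx 5036.9$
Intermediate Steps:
$o{\left(j,C \right)} = C j$
$P = \frac{11399}{7}$ ($P = - \frac{\left(-71\right) 100 - 4299}{7} = - \frac{-7100 - 4299}{7} = \left(- \frac{1}{7}\right) \left(-11399\right) = \frac{11399}{7} \approx 1628.4$)
$5 \cdot 1038 - \sqrt{21799 + P} = 5 \cdot 1038 - \sqrt{21799 + \frac{11399}{7}} = 5190 - \sqrt{\frac{163992}{7}} = 5190 - \frac{2 \sqrt{286986}}{7}$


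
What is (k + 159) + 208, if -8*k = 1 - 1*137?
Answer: 384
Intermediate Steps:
k = 17 (k = -(1 - 1*137)/8 = -(1 - 137)/8 = -⅛*(-136) = 17)
(k + 159) + 208 = (17 + 159) + 208 = 176 + 208 = 384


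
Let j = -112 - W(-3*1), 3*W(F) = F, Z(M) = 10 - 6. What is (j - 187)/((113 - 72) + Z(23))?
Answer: -298/45 ≈ -6.6222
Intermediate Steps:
Z(M) = 4
W(F) = F/3
j = -111 (j = -112 - (-3*1)/3 = -112 - (-3)/3 = -112 - 1*(-1) = -112 + 1 = -111)
(j - 187)/((113 - 72) + Z(23)) = (-111 - 187)/((113 - 72) + 4) = -298/(41 + 4) = -298/45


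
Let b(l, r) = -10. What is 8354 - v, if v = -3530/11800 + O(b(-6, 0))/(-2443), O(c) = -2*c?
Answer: 24083295939/2882740 ≈ 8354.3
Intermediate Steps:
v = -885979/2882740 (v = -3530/11800 - 2*(-10)/(-2443) = -3530*1/11800 + 20*(-1/2443) = -353/1180 - 20/2443 = -885979/2882740 ≈ -0.30734)
8354 - v = 8354 - 1*(-885979/2882740) = 8354 + 885979/2882740 = 24083295939/2882740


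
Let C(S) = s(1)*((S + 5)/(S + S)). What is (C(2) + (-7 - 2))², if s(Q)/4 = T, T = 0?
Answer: 81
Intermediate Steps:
s(Q) = 0 (s(Q) = 4*0 = 0)
C(S) = 0 (C(S) = 0*((S + 5)/(S + S)) = 0*((5 + S)/((2*S))) = 0*((5 + S)*(1/(2*S))) = 0*((5 + S)/(2*S)) = 0)
(C(2) + (-7 - 2))² = (0 + (-7 - 2))² = (0 - 9)² = (-9)² = 81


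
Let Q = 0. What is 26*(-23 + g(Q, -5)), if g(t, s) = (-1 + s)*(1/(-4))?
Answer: -559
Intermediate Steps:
g(t, s) = 1/4 - s/4 (g(t, s) = (-1 + s)*(1*(-1/4)) = (-1 + s)*(-1/4) = 1/4 - s/4)
26*(-23 + g(Q, -5)) = 26*(-23 + (1/4 - 1/4*(-5))) = 26*(-23 + (1/4 + 5/4)) = 26*(-23 + 3/2) = 26*(-43/2) = -559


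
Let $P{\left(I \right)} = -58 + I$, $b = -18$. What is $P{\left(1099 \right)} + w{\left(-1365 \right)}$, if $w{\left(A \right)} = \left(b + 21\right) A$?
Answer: $-3054$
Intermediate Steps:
$w{\left(A \right)} = 3 A$ ($w{\left(A \right)} = \left(-18 + 21\right) A = 3 A$)
$P{\left(1099 \right)} + w{\left(-1365 \right)} = \left(-58 + 1099\right) + 3 \left(-1365\right) = 1041 - 4095 = -3054$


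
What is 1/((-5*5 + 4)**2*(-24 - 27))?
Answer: -1/22491 ≈ -4.4462e-5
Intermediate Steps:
1/((-5*5 + 4)**2*(-24 - 27)) = 1/((-25 + 4)**2*(-51)) = 1/((-21)**2*(-51)) = 1/(441*(-51)) = 1/(-22491) = -1/22491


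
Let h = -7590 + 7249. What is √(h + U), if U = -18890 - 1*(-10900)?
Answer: I*√8331 ≈ 91.274*I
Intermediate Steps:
h = -341
U = -7990 (U = -18890 + 10900 = -7990)
√(h + U) = √(-341 - 7990) = √(-8331) = I*√8331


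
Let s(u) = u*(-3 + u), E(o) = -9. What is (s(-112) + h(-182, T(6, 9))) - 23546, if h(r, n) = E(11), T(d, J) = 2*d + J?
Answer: -10675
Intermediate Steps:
T(d, J) = J + 2*d
h(r, n) = -9
(s(-112) + h(-182, T(6, 9))) - 23546 = (-112*(-3 - 112) - 9) - 23546 = (-112*(-115) - 9) - 23546 = (12880 - 9) - 23546 = 12871 - 23546 = -10675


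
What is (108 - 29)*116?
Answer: 9164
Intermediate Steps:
(108 - 29)*116 = 79*116 = 9164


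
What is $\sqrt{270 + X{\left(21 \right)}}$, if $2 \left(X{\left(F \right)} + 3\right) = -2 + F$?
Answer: $\frac{\sqrt{1106}}{2} \approx 16.628$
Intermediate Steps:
$X{\left(F \right)} = -4 + \frac{F}{2}$ ($X{\left(F \right)} = -3 + \frac{-2 + F}{2} = -3 + \left(-1 + \frac{F}{2}\right) = -4 + \frac{F}{2}$)
$\sqrt{270 + X{\left(21 \right)}} = \sqrt{270 + \left(-4 + \frac{1}{2} \cdot 21\right)} = \sqrt{270 + \left(-4 + \frac{21}{2}\right)} = \sqrt{270 + \frac{13}{2}} = \sqrt{\frac{553}{2}} = \frac{\sqrt{1106}}{2}$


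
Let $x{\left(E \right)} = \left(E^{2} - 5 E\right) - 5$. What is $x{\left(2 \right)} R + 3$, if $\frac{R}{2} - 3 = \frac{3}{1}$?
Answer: $-129$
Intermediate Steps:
$x{\left(E \right)} = -5 + E^{2} - 5 E$
$R = 12$ ($R = 6 + 2 \cdot \frac{3}{1} = 6 + 2 \cdot 3 \cdot 1 = 6 + 2 \cdot 3 = 6 + 6 = 12$)
$x{\left(2 \right)} R + 3 = \left(-5 + 2^{2} - 10\right) 12 + 3 = \left(-5 + 4 - 10\right) 12 + 3 = \left(-11\right) 12 + 3 = -132 + 3 = -129$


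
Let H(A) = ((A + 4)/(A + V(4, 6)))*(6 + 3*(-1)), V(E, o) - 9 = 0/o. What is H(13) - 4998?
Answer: -109905/22 ≈ -4995.7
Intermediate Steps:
V(E, o) = 9 (V(E, o) = 9 + 0/o = 9 + 0 = 9)
H(A) = 3*(4 + A)/(9 + A) (H(A) = ((A + 4)/(A + 9))*(6 + 3*(-1)) = ((4 + A)/(9 + A))*(6 - 3) = ((4 + A)/(9 + A))*3 = 3*(4 + A)/(9 + A))
H(13) - 4998 = 3*(4 + 13)/(9 + 13) - 4998 = 3*17/22 - 4998 = 3*(1/22)*17 - 4998 = 51/22 - 4998 = -109905/22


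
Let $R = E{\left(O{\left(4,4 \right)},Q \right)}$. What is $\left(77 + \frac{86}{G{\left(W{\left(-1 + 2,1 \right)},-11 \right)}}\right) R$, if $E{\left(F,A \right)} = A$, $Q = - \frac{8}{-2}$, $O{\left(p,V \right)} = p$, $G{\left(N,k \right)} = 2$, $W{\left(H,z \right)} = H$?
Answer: $480$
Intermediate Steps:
$Q = 4$ ($Q = \left(-8\right) \left(- \frac{1}{2}\right) = 4$)
$R = 4$
$\left(77 + \frac{86}{G{\left(W{\left(-1 + 2,1 \right)},-11 \right)}}\right) R = \left(77 + \frac{86}{2}\right) 4 = \left(77 + 86 \cdot \frac{1}{2}\right) 4 = \left(77 + 43\right) 4 = 120 \cdot 4 = 480$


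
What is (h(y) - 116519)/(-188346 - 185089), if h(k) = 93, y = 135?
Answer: 116426/373435 ≈ 0.31177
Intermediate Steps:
(h(y) - 116519)/(-188346 - 185089) = (93 - 116519)/(-188346 - 185089) = -116426/(-373435) = -116426*(-1/373435) = 116426/373435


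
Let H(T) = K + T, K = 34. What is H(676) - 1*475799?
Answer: -475089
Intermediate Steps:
H(T) = 34 + T
H(676) - 1*475799 = (34 + 676) - 1*475799 = 710 - 475799 = -475089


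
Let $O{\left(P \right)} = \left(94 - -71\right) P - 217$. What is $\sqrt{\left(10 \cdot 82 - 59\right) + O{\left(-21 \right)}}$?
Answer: $i \sqrt{2921} \approx 54.046 i$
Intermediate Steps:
$O{\left(P \right)} = -217 + 165 P$ ($O{\left(P \right)} = \left(94 + 71\right) P - 217 = 165 P - 217 = -217 + 165 P$)
$\sqrt{\left(10 \cdot 82 - 59\right) + O{\left(-21 \right)}} = \sqrt{\left(10 \cdot 82 - 59\right) + \left(-217 + 165 \left(-21\right)\right)} = \sqrt{\left(820 - 59\right) - 3682} = \sqrt{761 - 3682} = \sqrt{-2921} = i \sqrt{2921}$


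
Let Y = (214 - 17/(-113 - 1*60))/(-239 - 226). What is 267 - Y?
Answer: 21515854/80445 ≈ 267.46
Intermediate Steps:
Y = -37039/80445 (Y = (214 - 17/(-113 - 60))/(-465) = (214 - 17/(-173))*(-1/465) = (214 - 17*(-1/173))*(-1/465) = (214 + 17/173)*(-1/465) = (37039/173)*(-1/465) = -37039/80445 ≈ -0.46043)
267 - Y = 267 - 1*(-37039/80445) = 267 + 37039/80445 = 21515854/80445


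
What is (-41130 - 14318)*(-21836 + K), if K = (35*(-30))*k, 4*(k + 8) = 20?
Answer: 1036101328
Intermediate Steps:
k = -3 (k = -8 + (¼)*20 = -8 + 5 = -3)
K = 3150 (K = (35*(-30))*(-3) = -1050*(-3) = 3150)
(-41130 - 14318)*(-21836 + K) = (-41130 - 14318)*(-21836 + 3150) = -55448*(-18686) = 1036101328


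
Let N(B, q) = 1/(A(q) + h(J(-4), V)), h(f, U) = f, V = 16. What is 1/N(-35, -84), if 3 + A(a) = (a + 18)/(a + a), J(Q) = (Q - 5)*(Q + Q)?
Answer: 1943/28 ≈ 69.393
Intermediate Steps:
J(Q) = 2*Q*(-5 + Q) (J(Q) = (-5 + Q)*(2*Q) = 2*Q*(-5 + Q))
A(a) = -3 + (18 + a)/(2*a) (A(a) = -3 + (a + 18)/(a + a) = -3 + (18 + a)/((2*a)) = -3 + (18 + a)*(1/(2*a)) = -3 + (18 + a)/(2*a))
N(B, q) = 1/(139/2 + 9/q) (N(B, q) = 1/((-5/2 + 9/q) + 2*(-4)*(-5 - 4)) = 1/((-5/2 + 9/q) + 2*(-4)*(-9)) = 1/((-5/2 + 9/q) + 72) = 1/(139/2 + 9/q))
1/N(-35, -84) = 1/(2*(-84)/(18 + 139*(-84))) = 1/(2*(-84)/(18 - 11676)) = 1/(2*(-84)/(-11658)) = 1/(2*(-84)*(-1/11658)) = 1/(28/1943) = 1943/28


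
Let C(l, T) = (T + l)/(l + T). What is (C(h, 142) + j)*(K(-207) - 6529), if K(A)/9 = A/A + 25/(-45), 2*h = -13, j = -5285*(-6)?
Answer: -206914275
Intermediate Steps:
j = 31710
h = -13/2 (h = (½)*(-13) = -13/2 ≈ -6.5000)
C(l, T) = 1 (C(l, T) = (T + l)/(T + l) = 1)
K(A) = 4 (K(A) = 9*(A/A + 25/(-45)) = 9*(1 + 25*(-1/45)) = 9*(1 - 5/9) = 9*(4/9) = 4)
(C(h, 142) + j)*(K(-207) - 6529) = (1 + 31710)*(4 - 6529) = 31711*(-6525) = -206914275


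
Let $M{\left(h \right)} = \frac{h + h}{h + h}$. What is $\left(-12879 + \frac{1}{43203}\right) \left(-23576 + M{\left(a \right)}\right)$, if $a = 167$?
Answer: $\frac{13117399603700}{43203} \approx 3.0362 \cdot 10^{8}$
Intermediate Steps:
$M{\left(h \right)} = 1$ ($M{\left(h \right)} = \frac{2 h}{2 h} = 2 h \frac{1}{2 h} = 1$)
$\left(-12879 + \frac{1}{43203}\right) \left(-23576 + M{\left(a \right)}\right) = \left(-12879 + \frac{1}{43203}\right) \left(-23576 + 1\right) = \left(-12879 + \frac{1}{43203}\right) \left(-23575\right) = \left(- \frac{556411436}{43203}\right) \left(-23575\right) = \frac{13117399603700}{43203}$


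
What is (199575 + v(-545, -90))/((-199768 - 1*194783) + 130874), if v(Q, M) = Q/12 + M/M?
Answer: -2394367/3164124 ≈ -0.75672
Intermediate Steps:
v(Q, M) = 1 + Q/12 (v(Q, M) = Q*(1/12) + 1 = Q/12 + 1 = 1 + Q/12)
(199575 + v(-545, -90))/((-199768 - 1*194783) + 130874) = (199575 + (1 + (1/12)*(-545)))/((-199768 - 1*194783) + 130874) = (199575 + (1 - 545/12))/((-199768 - 194783) + 130874) = (199575 - 533/12)/(-394551 + 130874) = (2394367/12)/(-263677) = (2394367/12)*(-1/263677) = -2394367/3164124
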